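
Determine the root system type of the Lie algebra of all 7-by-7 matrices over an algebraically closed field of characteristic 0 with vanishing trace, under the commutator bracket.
This is sl(7), which has dimension 7^2 - 1 = 48 and rank 7 - 1 = 6 (a Cartan subalgebra is the diagonal traceless matrices). In the classification of classical Lie algebras, the special linear algebra sl(n+1) has type A_n; here n = 6, so the Dynkin diagram is a chain of 6 nodes with single edges (A_6). Hence the type is A_6.

A_6 (sl(7))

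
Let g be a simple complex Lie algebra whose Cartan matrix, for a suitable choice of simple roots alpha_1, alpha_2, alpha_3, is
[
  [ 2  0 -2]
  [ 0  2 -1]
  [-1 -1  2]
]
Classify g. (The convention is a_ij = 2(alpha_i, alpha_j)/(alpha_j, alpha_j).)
type C_3

The matrix has rank 3 with 2's on the diagonal. Reading the off-diagonal entries as Dynkin edges (a single edge where a_ij = a_ji = -1; a double or triple edge where a_ij * a_ji = 2 or 3), the diagram is a chain of 3 nodes with a double edge at one end; the terminal node there is the unique long simple root (C_3). One simple-root ordering that puts it in standard form is (alpha_2, alpha_3, alpha_1). So the algebra is type C_3, i.e. sp(6).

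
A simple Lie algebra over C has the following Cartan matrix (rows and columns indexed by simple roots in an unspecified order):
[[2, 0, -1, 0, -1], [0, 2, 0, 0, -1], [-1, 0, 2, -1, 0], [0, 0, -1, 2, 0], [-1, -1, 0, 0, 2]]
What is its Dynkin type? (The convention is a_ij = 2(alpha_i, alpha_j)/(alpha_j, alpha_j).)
The matrix has rank 5 with 2's on the diagonal. Reading the off-diagonal entries as Dynkin edges (a single edge where a_ij = a_ji = -1; a double or triple edge where a_ij * a_ji = 2 or 3), the diagram is a chain of 5 nodes with single edges (A_5). One simple-root ordering that puts it in standard form is (alpha_2, alpha_5, alpha_1, alpha_3, alpha_4). So the algebra is type A_5, i.e. sl(6).

A5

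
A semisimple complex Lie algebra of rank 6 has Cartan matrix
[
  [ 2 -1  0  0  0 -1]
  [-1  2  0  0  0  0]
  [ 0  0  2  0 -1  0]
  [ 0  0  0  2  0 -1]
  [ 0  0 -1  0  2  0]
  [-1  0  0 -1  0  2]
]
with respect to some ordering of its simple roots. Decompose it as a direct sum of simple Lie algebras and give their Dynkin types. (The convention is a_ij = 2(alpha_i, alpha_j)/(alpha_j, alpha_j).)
A_2 + A_4

The diagram associated to this matrix has two connected components: the simple roots {alpha_3, alpha_5} form a chain of 2 nodes with single edges (A_2), and {alpha_1, alpha_2, alpha_4, alpha_6} form a chain of 4 nodes with single edges (A_4). A semisimple Lie algebra decomposes uniquely as the direct sum of simple ideals, one per connected component of its Dynkin diagram, so g ≅ A_2 ⊕ A_4 (dimension 8 + 24 = 32).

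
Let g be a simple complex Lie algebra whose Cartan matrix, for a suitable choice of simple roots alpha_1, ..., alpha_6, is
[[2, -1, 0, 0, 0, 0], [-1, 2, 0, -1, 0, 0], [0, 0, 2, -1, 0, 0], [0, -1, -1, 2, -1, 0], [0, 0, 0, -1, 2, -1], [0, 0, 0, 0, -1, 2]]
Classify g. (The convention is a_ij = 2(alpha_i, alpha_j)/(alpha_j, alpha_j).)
The matrix has rank 6 with 2's on the diagonal. Reading the off-diagonal entries as Dynkin edges (a single edge where a_ij = a_ji = -1; a double or triple edge where a_ij * a_ji = 2 or 3), the diagram is a chain of 5 nodes with one extra node attached to the third node from one end (E_6). One simple-root ordering that puts it in standard form is (alpha_1, alpha_3, alpha_2, alpha_4, alpha_5, alpha_6). So the algebra is type E_6.

E6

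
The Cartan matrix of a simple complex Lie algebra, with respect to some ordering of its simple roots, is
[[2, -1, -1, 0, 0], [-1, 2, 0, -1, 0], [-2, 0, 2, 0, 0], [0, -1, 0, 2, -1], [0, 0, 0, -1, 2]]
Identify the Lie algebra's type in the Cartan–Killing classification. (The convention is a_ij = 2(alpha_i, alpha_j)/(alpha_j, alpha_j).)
C5

The matrix has rank 5 with 2's on the diagonal. Reading the off-diagonal entries as Dynkin edges (a single edge where a_ij = a_ji = -1; a double or triple edge where a_ij * a_ji = 2 or 3), the diagram is a chain of 5 nodes with a double edge at one end; the terminal node there is the unique long simple root (C_5). One simple-root ordering that puts it in standard form is (alpha_5, alpha_4, alpha_2, alpha_1, alpha_3). So the algebra is type C_5, i.e. sp(10).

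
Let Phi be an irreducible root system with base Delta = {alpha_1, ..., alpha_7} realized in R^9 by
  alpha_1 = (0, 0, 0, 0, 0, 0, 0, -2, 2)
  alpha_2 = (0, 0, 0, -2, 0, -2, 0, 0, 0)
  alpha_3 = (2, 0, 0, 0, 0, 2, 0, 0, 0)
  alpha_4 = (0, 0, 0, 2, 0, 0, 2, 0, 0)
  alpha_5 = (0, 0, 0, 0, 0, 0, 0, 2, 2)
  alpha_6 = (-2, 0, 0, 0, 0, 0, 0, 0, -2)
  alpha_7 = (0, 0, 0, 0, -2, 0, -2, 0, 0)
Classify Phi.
Compute the Cartan integers a_ij = 2(alpha_i, alpha_j)/(alpha_j, alpha_j); the resulting 7x7 Cartan matrix is
[[2, 0, 0, 0, 0, -1, 0], [0, 2, -1, -1, 0, 0, 0], [0, -1, 2, 0, 0, -1, 0], [0, -1, 0, 2, 0, 0, -1], [0, 0, 0, 0, 2, -1, 0], [-1, 0, -1, 0, -1, 2, 0], [0, 0, 0, -1, 0, 0, 2]].
All simple roots have the same length, so the diagram is simply laced. The associated Dynkin diagram is a chain of 5 nodes with a fork of two nodes at one end (D_7), so the type is D_7 (the algebra so(14)).

type D_7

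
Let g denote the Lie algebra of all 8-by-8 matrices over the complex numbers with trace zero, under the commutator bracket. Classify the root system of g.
A_7

This is sl(8), which has dimension 8^2 - 1 = 63 and rank 8 - 1 = 7 (a Cartan subalgebra is the diagonal traceless matrices). In the classification of classical Lie algebras, the special linear algebra sl(n+1) has type A_n; here n = 7, so the Dynkin diagram is a chain of 7 nodes with single edges (A_7). Hence the type is A_7.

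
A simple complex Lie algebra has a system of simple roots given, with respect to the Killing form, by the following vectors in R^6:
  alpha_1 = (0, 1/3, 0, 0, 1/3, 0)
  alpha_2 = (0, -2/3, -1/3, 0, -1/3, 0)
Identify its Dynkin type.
G2

Compute the Cartan integers a_ij = 2(alpha_i, alpha_j)/(alpha_j, alpha_j); the resulting 2x2 Cartan matrix is
[[2, -1], [-3, 2]].
The roots have two lengths (squared-length ratio 3:1); the short ones are alpha_{1}. The associated Dynkin diagram is two nodes joined by a triple edge (G_2), so the type is G_2.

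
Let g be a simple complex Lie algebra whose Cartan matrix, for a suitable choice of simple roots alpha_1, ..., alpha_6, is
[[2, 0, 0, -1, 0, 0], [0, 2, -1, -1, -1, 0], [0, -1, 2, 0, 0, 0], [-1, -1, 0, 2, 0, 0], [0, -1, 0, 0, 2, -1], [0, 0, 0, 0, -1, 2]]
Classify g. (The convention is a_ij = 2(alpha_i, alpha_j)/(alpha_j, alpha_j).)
The matrix has rank 6 with 2's on the diagonal. Reading the off-diagonal entries as Dynkin edges (a single edge where a_ij = a_ji = -1; a double or triple edge where a_ij * a_ji = 2 or 3), the diagram is a chain of 5 nodes with one extra node attached to the third node from one end (E_6). One simple-root ordering that puts it in standard form is (alpha_6, alpha_3, alpha_5, alpha_2, alpha_4, alpha_1). So the algebra is type E_6.

E_6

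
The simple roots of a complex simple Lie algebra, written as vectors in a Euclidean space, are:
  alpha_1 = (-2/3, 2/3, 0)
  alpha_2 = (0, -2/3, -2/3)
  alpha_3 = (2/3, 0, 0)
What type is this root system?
type B_3

Compute the Cartan integers a_ij = 2(alpha_i, alpha_j)/(alpha_j, alpha_j); the resulting 3x3 Cartan matrix is
[[2, -1, -2], [-1, 2, 0], [-1, 0, 2]].
The roots have two lengths (squared-length ratio 2:1); the short ones are alpha_{3}. The associated Dynkin diagram is a chain of 3 nodes with a double edge at one end; the terminal node there is the unique short simple root (B_3), so the type is B_3 (the algebra so(7)).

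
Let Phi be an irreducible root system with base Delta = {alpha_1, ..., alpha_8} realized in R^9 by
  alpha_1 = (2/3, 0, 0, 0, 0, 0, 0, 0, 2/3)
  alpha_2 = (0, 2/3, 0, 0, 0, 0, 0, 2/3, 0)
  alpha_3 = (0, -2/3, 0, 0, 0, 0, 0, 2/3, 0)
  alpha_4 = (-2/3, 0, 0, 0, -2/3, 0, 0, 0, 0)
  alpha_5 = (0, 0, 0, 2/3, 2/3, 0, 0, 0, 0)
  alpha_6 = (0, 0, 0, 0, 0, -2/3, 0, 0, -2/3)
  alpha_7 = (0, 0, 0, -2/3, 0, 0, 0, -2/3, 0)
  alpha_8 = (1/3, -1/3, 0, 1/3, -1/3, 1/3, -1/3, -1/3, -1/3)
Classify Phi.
Compute the Cartan integers a_ij = 2(alpha_i, alpha_j)/(alpha_j, alpha_j); the resulting 8x8 Cartan matrix is
[[2, 0, 0, -1, 0, -1, 0, 0], [0, 2, 0, 0, 0, 0, -1, -1], [0, 0, 2, 0, 0, 0, -1, 0], [-1, 0, 0, 2, -1, 0, 0, 0], [0, 0, 0, -1, 2, 0, -1, 0], [-1, 0, 0, 0, 0, 2, 0, 0], [0, -1, -1, 0, -1, 0, 2, 0], [0, -1, 0, 0, 0, 0, 0, 2]].
All simple roots have the same length, so the diagram is simply laced. The associated Dynkin diagram is a chain of 7 nodes with one extra node attached to the third node from one end (E_8), so the type is E_8.

E_8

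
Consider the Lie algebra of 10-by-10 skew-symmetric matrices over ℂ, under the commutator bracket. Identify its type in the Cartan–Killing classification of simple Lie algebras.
D_5

This is so(10) with 10 even, which has dimension 10(10-1)/2 = 45 and rank 10/2 = 5. In the classification of classical Lie algebras, the orthogonal algebra so(2n) in an even number of variables has type D_n; here n = 5, so the Dynkin diagram is a chain of 3 nodes with a fork of two nodes at one end (D_5). Hence the type is D_5.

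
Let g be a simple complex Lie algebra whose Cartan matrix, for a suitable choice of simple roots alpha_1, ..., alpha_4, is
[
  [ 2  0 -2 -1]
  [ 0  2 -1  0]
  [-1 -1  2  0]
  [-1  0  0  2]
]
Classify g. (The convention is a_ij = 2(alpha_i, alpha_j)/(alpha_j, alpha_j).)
type F_4

The matrix has rank 4 with 2's on the diagonal. Reading the off-diagonal entries as Dynkin edges (a single edge where a_ij = a_ji = -1; a double or triple edge where a_ij * a_ji = 2 or 3), the diagram is a chain of 4 nodes with a double edge between the middle two (F_4). One simple-root ordering that puts it in standard form is (alpha_4, alpha_1, alpha_3, alpha_2). So the algebra is type F_4.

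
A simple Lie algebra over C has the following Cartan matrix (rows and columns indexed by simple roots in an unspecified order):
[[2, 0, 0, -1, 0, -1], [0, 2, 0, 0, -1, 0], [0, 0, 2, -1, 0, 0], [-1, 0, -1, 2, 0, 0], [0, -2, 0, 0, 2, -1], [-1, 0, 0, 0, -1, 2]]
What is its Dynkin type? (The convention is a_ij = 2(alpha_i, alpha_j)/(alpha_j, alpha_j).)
The matrix has rank 6 with 2's on the diagonal. Reading the off-diagonal entries as Dynkin edges (a single edge where a_ij = a_ji = -1; a double or triple edge where a_ij * a_ji = 2 or 3), the diagram is a chain of 6 nodes with a double edge at one end; the terminal node there is the unique short simple root (B_6). One simple-root ordering that puts it in standard form is (alpha_3, alpha_4, alpha_1, alpha_6, alpha_5, alpha_2). So the algebra is type B_6, i.e. so(13).

B_6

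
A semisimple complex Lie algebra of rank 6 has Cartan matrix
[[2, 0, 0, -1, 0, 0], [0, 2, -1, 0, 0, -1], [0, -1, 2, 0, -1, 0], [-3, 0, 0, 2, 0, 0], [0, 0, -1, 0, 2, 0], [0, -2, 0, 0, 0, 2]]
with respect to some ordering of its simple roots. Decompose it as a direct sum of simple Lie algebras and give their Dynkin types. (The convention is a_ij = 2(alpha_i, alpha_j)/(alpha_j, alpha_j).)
The diagram associated to this matrix has two connected components: the simple roots {alpha_2, alpha_3, alpha_5, alpha_6} form a chain of 4 nodes with a double edge at one end; the terminal node there is the unique long simple root (C_4), and {alpha_1, alpha_4} form two nodes joined by a triple edge (G_2). A semisimple Lie algebra decomposes uniquely as the direct sum of simple ideals, one per connected component of its Dynkin diagram, so g ≅ C_4 ⊕ G_2 (dimension 36 + 14 = 50).

C4 ⊕ G2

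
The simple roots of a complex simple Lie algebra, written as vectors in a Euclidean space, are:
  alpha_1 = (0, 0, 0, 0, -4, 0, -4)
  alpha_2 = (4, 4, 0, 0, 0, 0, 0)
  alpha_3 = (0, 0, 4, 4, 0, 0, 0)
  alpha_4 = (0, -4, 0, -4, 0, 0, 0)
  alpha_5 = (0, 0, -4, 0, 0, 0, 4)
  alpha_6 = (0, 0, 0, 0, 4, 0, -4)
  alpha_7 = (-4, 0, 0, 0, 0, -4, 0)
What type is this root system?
D7

Compute the Cartan integers a_ij = 2(alpha_i, alpha_j)/(alpha_j, alpha_j); the resulting 7x7 Cartan matrix is
[[2, 0, 0, 0, -1, 0, 0], [0, 2, 0, -1, 0, 0, -1], [0, 0, 2, -1, -1, 0, 0], [0, -1, -1, 2, 0, 0, 0], [-1, 0, -1, 0, 2, -1, 0], [0, 0, 0, 0, -1, 2, 0], [0, -1, 0, 0, 0, 0, 2]].
All simple roots have the same length, so the diagram is simply laced. The associated Dynkin diagram is a chain of 5 nodes with a fork of two nodes at one end (D_7), so the type is D_7 (the algebra so(14)).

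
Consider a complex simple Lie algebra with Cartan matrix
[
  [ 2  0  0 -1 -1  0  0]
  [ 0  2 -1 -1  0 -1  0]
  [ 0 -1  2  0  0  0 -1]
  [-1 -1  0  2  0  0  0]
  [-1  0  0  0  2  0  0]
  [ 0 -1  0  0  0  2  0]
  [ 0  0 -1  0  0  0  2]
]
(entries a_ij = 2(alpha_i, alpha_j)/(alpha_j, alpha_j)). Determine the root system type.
E_7

The matrix has rank 7 with 2's on the diagonal. Reading the off-diagonal entries as Dynkin edges (a single edge where a_ij = a_ji = -1; a double or triple edge where a_ij * a_ji = 2 or 3), the diagram is a chain of 6 nodes with one extra node attached to the third node from one end (E_7). One simple-root ordering that puts it in standard form is (alpha_7, alpha_6, alpha_3, alpha_2, alpha_4, alpha_1, alpha_5). So the algebra is type E_7.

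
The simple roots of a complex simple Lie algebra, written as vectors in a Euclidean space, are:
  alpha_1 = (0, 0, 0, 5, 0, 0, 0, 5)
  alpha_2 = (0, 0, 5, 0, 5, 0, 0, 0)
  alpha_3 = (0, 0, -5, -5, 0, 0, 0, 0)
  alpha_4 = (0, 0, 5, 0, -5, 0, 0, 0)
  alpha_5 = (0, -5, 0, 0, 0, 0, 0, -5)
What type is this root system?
type D_5

Compute the Cartan integers a_ij = 2(alpha_i, alpha_j)/(alpha_j, alpha_j); the resulting 5x5 Cartan matrix is
[[2, 0, -1, 0, -1], [0, 2, -1, 0, 0], [-1, -1, 2, -1, 0], [0, 0, -1, 2, 0], [-1, 0, 0, 0, 2]].
All simple roots have the same length, so the diagram is simply laced. The associated Dynkin diagram is a chain of 3 nodes with a fork of two nodes at one end (D_5), so the type is D_5 (the algebra so(10)).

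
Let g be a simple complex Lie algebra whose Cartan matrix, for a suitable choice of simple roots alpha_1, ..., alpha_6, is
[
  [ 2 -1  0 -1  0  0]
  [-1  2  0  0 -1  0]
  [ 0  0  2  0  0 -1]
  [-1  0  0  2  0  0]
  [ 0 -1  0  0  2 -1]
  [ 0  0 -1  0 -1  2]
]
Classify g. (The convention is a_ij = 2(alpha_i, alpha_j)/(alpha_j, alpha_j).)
A_6

The matrix has rank 6 with 2's on the diagonal. Reading the off-diagonal entries as Dynkin edges (a single edge where a_ij = a_ji = -1; a double or triple edge where a_ij * a_ji = 2 or 3), the diagram is a chain of 6 nodes with single edges (A_6). One simple-root ordering that puts it in standard form is (alpha_3, alpha_6, alpha_5, alpha_2, alpha_1, alpha_4). So the algebra is type A_6, i.e. sl(7).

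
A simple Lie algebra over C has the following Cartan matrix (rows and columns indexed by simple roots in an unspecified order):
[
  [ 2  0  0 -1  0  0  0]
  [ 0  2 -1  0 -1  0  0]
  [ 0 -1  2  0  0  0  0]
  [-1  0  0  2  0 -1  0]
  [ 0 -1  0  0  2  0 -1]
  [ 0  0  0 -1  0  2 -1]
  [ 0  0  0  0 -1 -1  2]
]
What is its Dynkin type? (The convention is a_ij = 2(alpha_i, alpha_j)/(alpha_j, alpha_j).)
A_7

The matrix has rank 7 with 2's on the diagonal. Reading the off-diagonal entries as Dynkin edges (a single edge where a_ij = a_ji = -1; a double or triple edge where a_ij * a_ji = 2 or 3), the diagram is a chain of 7 nodes with single edges (A_7). One simple-root ordering that puts it in standard form is (alpha_1, alpha_4, alpha_6, alpha_7, alpha_5, alpha_2, alpha_3). So the algebra is type A_7, i.e. sl(8).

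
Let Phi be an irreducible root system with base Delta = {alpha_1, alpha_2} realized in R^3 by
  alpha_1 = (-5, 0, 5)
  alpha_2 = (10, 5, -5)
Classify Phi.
Compute the Cartan integers a_ij = 2(alpha_i, alpha_j)/(alpha_j, alpha_j); the resulting 2x2 Cartan matrix is
[[2, -1], [-3, 2]].
The roots have two lengths (squared-length ratio 3:1); the short ones are alpha_{1}. The associated Dynkin diagram is two nodes joined by a triple edge (G_2), so the type is G_2.

G_2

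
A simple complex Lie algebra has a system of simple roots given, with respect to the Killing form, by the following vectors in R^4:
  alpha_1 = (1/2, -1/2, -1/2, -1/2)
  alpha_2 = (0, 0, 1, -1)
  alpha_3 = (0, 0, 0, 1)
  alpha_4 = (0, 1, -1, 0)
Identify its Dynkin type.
type F_4

Compute the Cartan integers a_ij = 2(alpha_i, alpha_j)/(alpha_j, alpha_j); the resulting 4x4 Cartan matrix is
[[2, 0, -1, 0], [0, 2, -2, -1], [-1, -1, 2, 0], [0, -1, 0, 2]].
The roots have two lengths (squared-length ratio 2:1); the short ones are alpha_{1,3}. The associated Dynkin diagram is a chain of 4 nodes with a double edge between the middle two (F_4), so the type is F_4.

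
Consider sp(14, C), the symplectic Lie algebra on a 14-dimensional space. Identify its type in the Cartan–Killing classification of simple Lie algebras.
type C_7

This is sp(14), which has dimension 14(14+1)/2 = 105 and rank 14/2 = 7. In the classification of classical Lie algebras, the symplectic algebra sp(2n) has type C_n; here n = 7, so the Dynkin diagram is a chain of 7 nodes with a double edge at one end; the terminal node there is the unique long simple root (C_7). Hence the type is C_7.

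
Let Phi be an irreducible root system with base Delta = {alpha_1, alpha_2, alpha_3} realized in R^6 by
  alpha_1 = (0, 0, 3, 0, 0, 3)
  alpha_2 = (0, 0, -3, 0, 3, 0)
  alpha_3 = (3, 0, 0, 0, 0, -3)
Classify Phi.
A3

Compute the Cartan integers a_ij = 2(alpha_i, alpha_j)/(alpha_j, alpha_j); the resulting 3x3 Cartan matrix is
[[2, -1, -1], [-1, 2, 0], [-1, 0, 2]].
All simple roots have the same length, so the diagram is simply laced. The associated Dynkin diagram is a chain of 3 nodes with single edges (A_3), so the type is A_3 (the algebra sl(4)).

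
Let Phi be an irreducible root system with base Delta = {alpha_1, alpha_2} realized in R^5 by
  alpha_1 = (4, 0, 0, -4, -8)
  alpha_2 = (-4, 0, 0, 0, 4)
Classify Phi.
Compute the Cartan integers a_ij = 2(alpha_i, alpha_j)/(alpha_j, alpha_j); the resulting 2x2 Cartan matrix is
[[2, -3], [-1, 2]].
The roots have two lengths (squared-length ratio 3:1); the short ones are alpha_{2}. The associated Dynkin diagram is two nodes joined by a triple edge (G_2), so the type is G_2.

G2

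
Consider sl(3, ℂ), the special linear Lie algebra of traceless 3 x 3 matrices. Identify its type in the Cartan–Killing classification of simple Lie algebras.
This is sl(3), which has dimension 3^2 - 1 = 8 and rank 3 - 1 = 2 (a Cartan subalgebra is the diagonal traceless matrices). In the classification of classical Lie algebras, the special linear algebra sl(n+1) has type A_n; here n = 2, so the Dynkin diagram is a chain of 2 nodes with single edges (A_2). Hence the type is A_2.

A2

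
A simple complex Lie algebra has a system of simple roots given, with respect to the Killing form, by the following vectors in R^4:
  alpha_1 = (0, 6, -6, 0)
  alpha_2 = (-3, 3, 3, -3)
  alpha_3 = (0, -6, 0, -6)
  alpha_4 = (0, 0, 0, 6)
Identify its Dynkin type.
F4

Compute the Cartan integers a_ij = 2(alpha_i, alpha_j)/(alpha_j, alpha_j); the resulting 4x4 Cartan matrix is
[[2, 0, -1, 0], [0, 2, 0, -1], [-1, 0, 2, -2], [0, -1, -1, 2]].
The roots have two lengths (squared-length ratio 2:1); the short ones are alpha_{2,4}. The associated Dynkin diagram is a chain of 4 nodes with a double edge between the middle two (F_4), so the type is F_4.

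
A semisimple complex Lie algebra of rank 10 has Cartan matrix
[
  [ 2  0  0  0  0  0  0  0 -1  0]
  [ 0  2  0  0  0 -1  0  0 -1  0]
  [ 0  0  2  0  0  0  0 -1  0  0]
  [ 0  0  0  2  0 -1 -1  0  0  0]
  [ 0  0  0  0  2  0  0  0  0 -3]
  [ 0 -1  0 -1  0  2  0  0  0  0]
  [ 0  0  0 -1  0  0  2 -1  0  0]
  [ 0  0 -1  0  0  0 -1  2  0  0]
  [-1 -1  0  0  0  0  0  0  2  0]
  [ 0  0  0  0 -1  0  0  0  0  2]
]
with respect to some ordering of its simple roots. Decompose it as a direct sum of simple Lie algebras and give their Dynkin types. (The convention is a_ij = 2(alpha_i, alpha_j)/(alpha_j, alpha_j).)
The diagram associated to this matrix has two connected components: the simple roots {alpha_1, alpha_2, alpha_3, alpha_4, alpha_6, alpha_7, alpha_8, alpha_9} form a chain of 8 nodes with single edges (A_8), and {alpha_5, alpha_10} form two nodes joined by a triple edge (G_2). A semisimple Lie algebra decomposes uniquely as the direct sum of simple ideals, one per connected component of its Dynkin diagram, so g ≅ A_8 ⊕ G_2 (dimension 80 + 14 = 94).

A_8 (sl(9)) ⊕ G_2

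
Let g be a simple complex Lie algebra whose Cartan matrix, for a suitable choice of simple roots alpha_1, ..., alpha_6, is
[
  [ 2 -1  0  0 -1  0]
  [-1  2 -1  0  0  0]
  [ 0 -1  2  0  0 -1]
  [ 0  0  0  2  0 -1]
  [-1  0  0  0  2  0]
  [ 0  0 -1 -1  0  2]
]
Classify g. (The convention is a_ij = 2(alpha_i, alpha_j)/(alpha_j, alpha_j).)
The matrix has rank 6 with 2's on the diagonal. Reading the off-diagonal entries as Dynkin edges (a single edge where a_ij = a_ji = -1; a double or triple edge where a_ij * a_ji = 2 or 3), the diagram is a chain of 6 nodes with single edges (A_6). One simple-root ordering that puts it in standard form is (alpha_5, alpha_1, alpha_2, alpha_3, alpha_6, alpha_4). So the algebra is type A_6, i.e. sl(7).

type A_6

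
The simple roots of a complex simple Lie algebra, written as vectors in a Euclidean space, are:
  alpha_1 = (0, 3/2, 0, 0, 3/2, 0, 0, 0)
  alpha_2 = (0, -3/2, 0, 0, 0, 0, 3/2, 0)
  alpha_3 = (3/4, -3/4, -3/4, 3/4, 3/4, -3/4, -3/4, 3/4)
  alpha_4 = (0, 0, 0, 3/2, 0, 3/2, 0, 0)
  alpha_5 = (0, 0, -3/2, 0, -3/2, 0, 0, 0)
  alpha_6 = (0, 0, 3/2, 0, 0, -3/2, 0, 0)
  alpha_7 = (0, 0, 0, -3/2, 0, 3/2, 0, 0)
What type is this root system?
type E_7

Compute the Cartan integers a_ij = 2(alpha_i, alpha_j)/(alpha_j, alpha_j); the resulting 7x7 Cartan matrix is
[[2, -1, 0, 0, -1, 0, 0], [-1, 2, 0, 0, 0, 0, 0], [0, 0, 2, 0, 0, 0, -1], [0, 0, 0, 2, 0, -1, 0], [-1, 0, 0, 0, 2, -1, 0], [0, 0, 0, -1, -1, 2, -1], [0, 0, -1, 0, 0, -1, 2]].
All simple roots have the same length, so the diagram is simply laced. The associated Dynkin diagram is a chain of 6 nodes with one extra node attached to the third node from one end (E_7), so the type is E_7.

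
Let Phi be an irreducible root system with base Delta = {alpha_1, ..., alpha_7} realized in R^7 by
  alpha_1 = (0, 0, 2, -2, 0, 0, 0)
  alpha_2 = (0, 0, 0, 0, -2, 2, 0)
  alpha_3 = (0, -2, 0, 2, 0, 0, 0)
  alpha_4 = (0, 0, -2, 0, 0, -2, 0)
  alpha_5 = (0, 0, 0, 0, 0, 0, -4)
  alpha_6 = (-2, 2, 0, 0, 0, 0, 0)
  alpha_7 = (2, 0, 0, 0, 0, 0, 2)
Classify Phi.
C_7 (sp(14))

Compute the Cartan integers a_ij = 2(alpha_i, alpha_j)/(alpha_j, alpha_j); the resulting 7x7 Cartan matrix is
[[2, 0, -1, -1, 0, 0, 0], [0, 2, 0, -1, 0, 0, 0], [-1, 0, 2, 0, 0, -1, 0], [-1, -1, 0, 2, 0, 0, 0], [0, 0, 0, 0, 2, 0, -2], [0, 0, -1, 0, 0, 2, -1], [0, 0, 0, 0, -1, -1, 2]].
The roots have two lengths (squared-length ratio 2:1); the short ones are alpha_{1,2,3,4,6,7}. The associated Dynkin diagram is a chain of 7 nodes with a double edge at one end; the terminal node there is the unique long simple root (C_7), so the type is C_7 (the algebra sp(14)).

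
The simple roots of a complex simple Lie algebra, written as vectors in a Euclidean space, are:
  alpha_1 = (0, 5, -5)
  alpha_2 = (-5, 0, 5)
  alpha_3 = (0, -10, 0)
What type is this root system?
type C_3

Compute the Cartan integers a_ij = 2(alpha_i, alpha_j)/(alpha_j, alpha_j); the resulting 3x3 Cartan matrix is
[[2, -1, -1], [-1, 2, 0], [-2, 0, 2]].
The roots have two lengths (squared-length ratio 2:1); the short ones are alpha_{1,2}. The associated Dynkin diagram is a chain of 3 nodes with a double edge at one end; the terminal node there is the unique long simple root (C_3), so the type is C_3 (the algebra sp(6)).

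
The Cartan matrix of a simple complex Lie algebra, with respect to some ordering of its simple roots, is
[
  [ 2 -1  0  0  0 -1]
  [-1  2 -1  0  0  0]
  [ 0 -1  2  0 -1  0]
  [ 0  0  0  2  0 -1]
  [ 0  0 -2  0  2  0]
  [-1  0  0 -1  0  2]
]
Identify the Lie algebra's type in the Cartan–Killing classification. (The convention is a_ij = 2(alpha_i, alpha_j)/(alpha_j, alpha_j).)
type C_6

The matrix has rank 6 with 2's on the diagonal. Reading the off-diagonal entries as Dynkin edges (a single edge where a_ij = a_ji = -1; a double or triple edge where a_ij * a_ji = 2 or 3), the diagram is a chain of 6 nodes with a double edge at one end; the terminal node there is the unique long simple root (C_6). One simple-root ordering that puts it in standard form is (alpha_4, alpha_6, alpha_1, alpha_2, alpha_3, alpha_5). So the algebra is type C_6, i.e. sp(12).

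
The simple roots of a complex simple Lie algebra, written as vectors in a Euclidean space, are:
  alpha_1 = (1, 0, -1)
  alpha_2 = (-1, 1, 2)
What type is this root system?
Compute the Cartan integers a_ij = 2(alpha_i, alpha_j)/(alpha_j, alpha_j); the resulting 2x2 Cartan matrix is
[[2, -1], [-3, 2]].
The roots have two lengths (squared-length ratio 3:1); the short ones are alpha_{1}. The associated Dynkin diagram is two nodes joined by a triple edge (G_2), so the type is G_2.

G2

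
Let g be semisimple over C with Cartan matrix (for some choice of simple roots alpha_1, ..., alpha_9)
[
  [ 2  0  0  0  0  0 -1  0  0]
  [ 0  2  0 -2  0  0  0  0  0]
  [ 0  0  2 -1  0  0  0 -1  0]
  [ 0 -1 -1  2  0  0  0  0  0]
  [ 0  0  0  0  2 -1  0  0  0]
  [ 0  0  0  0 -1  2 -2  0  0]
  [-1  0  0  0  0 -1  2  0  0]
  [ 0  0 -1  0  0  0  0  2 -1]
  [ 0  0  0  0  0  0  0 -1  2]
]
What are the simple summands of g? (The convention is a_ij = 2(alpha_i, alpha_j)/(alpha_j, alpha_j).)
The diagram associated to this matrix has two connected components: the simple roots {alpha_2, alpha_3, alpha_4, alpha_8, alpha_9} form a chain of 5 nodes with a double edge at one end; the terminal node there is the unique long simple root (C_5), and {alpha_1, alpha_5, alpha_6, alpha_7} form a chain of 4 nodes with a double edge between the middle two (F_4). A semisimple Lie algebra decomposes uniquely as the direct sum of simple ideals, one per connected component of its Dynkin diagram, so g ≅ C_5 ⊕ F_4 (dimension 55 + 52 = 107).

type C_5 + type F_4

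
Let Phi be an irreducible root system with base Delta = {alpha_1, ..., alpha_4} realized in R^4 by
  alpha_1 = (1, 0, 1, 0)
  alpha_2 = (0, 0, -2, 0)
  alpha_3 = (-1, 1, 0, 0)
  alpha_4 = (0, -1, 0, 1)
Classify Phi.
C_4

Compute the Cartan integers a_ij = 2(alpha_i, alpha_j)/(alpha_j, alpha_j); the resulting 4x4 Cartan matrix is
[[2, -1, -1, 0], [-2, 2, 0, 0], [-1, 0, 2, -1], [0, 0, -1, 2]].
The roots have two lengths (squared-length ratio 2:1); the short ones are alpha_{1,3,4}. The associated Dynkin diagram is a chain of 4 nodes with a double edge at one end; the terminal node there is the unique long simple root (C_4), so the type is C_4 (the algebra sp(8)).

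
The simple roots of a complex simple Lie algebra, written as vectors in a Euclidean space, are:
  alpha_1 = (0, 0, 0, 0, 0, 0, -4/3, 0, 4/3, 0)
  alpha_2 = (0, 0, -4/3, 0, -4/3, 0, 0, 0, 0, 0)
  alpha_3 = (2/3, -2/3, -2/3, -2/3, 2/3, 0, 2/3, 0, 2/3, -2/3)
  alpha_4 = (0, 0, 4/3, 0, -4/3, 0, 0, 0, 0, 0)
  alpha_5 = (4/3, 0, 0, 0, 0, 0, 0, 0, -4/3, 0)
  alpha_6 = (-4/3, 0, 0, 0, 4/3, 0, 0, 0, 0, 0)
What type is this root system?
E_6

Compute the Cartan integers a_ij = 2(alpha_i, alpha_j)/(alpha_j, alpha_j); the resulting 6x6 Cartan matrix is
[[2, 0, 0, 0, -1, 0], [0, 2, 0, 0, 0, -1], [0, 0, 2, -1, 0, 0], [0, 0, -1, 2, 0, -1], [-1, 0, 0, 0, 2, -1], [0, -1, 0, -1, -1, 2]].
All simple roots have the same length, so the diagram is simply laced. The associated Dynkin diagram is a chain of 5 nodes with one extra node attached to the third node from one end (E_6), so the type is E_6.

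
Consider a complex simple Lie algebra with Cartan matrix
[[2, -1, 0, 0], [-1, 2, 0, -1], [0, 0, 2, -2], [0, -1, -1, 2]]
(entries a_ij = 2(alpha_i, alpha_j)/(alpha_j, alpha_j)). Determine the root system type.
C_4 (sp(8))

The matrix has rank 4 with 2's on the diagonal. Reading the off-diagonal entries as Dynkin edges (a single edge where a_ij = a_ji = -1; a double or triple edge where a_ij * a_ji = 2 or 3), the diagram is a chain of 4 nodes with a double edge at one end; the terminal node there is the unique long simple root (C_4). One simple-root ordering that puts it in standard form is (alpha_1, alpha_2, alpha_4, alpha_3). So the algebra is type C_4, i.e. sp(8).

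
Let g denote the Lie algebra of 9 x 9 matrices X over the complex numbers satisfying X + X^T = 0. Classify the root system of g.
This is so(9) with 9 odd, which has dimension 9(9-1)/2 = 36 and rank (9-1)/2 = 4. In the classification of classical Lie algebras, the orthogonal algebra so(2n+1) in an odd number of variables has type B_n; here n = 4, so the Dynkin diagram is a chain of 4 nodes with a double edge at one end; the terminal node there is the unique short simple root (B_4). Hence the type is B_4.

B4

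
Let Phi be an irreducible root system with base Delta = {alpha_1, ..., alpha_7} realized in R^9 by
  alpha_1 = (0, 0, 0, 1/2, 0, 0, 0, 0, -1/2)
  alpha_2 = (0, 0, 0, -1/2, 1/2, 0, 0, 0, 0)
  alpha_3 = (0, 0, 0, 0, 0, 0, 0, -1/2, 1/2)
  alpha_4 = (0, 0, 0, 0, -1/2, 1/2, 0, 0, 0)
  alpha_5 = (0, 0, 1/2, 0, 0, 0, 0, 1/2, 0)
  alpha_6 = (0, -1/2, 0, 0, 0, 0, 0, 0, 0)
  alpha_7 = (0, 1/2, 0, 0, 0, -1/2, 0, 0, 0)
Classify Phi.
Compute the Cartan integers a_ij = 2(alpha_i, alpha_j)/(alpha_j, alpha_j); the resulting 7x7 Cartan matrix is
[[2, -1, -1, 0, 0, 0, 0], [-1, 2, 0, -1, 0, 0, 0], [-1, 0, 2, 0, -1, 0, 0], [0, -1, 0, 2, 0, 0, -1], [0, 0, -1, 0, 2, 0, 0], [0, 0, 0, 0, 0, 2, -1], [0, 0, 0, -1, 0, -2, 2]].
The roots have two lengths (squared-length ratio 2:1); the short ones are alpha_{6}. The associated Dynkin diagram is a chain of 7 nodes with a double edge at one end; the terminal node there is the unique short simple root (B_7), so the type is B_7 (the algebra so(15)).

B7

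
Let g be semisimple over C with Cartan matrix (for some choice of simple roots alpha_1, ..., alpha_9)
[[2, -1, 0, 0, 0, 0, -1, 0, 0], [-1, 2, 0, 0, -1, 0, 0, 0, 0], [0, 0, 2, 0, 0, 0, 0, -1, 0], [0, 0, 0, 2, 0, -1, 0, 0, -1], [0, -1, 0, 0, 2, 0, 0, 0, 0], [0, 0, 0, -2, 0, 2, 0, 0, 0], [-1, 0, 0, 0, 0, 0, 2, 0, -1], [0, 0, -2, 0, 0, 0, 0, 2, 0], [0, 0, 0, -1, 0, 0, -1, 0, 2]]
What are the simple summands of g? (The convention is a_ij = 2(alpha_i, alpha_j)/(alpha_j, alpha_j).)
B2 + C7

The diagram associated to this matrix has two connected components: the simple roots {alpha_3, alpha_8} form a chain of 2 nodes with a double edge at one end; the terminal node there is the unique short simple root (B_2), and {alpha_1, alpha_2, alpha_4, alpha_5, alpha_6, alpha_7, alpha_9} form a chain of 7 nodes with a double edge at one end; the terminal node there is the unique long simple root (C_7). A semisimple Lie algebra decomposes uniquely as the direct sum of simple ideals, one per connected component of its Dynkin diagram, so g ≅ B_2 ⊕ C_7 (dimension 10 + 105 = 115).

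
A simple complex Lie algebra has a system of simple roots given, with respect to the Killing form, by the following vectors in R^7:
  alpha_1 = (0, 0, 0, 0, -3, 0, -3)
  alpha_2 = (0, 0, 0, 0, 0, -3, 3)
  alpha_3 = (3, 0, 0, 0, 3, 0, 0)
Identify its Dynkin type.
A_3 (sl(4))

Compute the Cartan integers a_ij = 2(alpha_i, alpha_j)/(alpha_j, alpha_j); the resulting 3x3 Cartan matrix is
[[2, -1, -1], [-1, 2, 0], [-1, 0, 2]].
All simple roots have the same length, so the diagram is simply laced. The associated Dynkin diagram is a chain of 3 nodes with single edges (A_3), so the type is A_3 (the algebra sl(4)).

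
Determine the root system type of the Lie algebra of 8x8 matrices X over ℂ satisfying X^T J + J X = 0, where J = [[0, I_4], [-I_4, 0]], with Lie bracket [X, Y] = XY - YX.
This is sp(8), which has dimension 8(8+1)/2 = 36 and rank 8/2 = 4. In the classification of classical Lie algebras, the symplectic algebra sp(2n) has type C_n; here n = 4, so the Dynkin diagram is a chain of 4 nodes with a double edge at one end; the terminal node there is the unique long simple root (C_4). Hence the type is C_4.

C4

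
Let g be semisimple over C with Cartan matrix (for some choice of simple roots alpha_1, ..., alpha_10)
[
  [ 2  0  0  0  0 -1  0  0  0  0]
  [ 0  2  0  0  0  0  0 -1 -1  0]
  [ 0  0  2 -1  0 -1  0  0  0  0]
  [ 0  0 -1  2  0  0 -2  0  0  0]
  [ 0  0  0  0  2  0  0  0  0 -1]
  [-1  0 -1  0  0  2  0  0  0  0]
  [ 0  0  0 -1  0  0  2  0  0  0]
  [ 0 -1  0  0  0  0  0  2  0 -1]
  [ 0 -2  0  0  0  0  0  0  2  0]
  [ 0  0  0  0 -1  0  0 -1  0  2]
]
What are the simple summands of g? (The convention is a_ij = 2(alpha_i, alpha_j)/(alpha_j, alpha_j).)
type B_5 + type C_5

The diagram associated to this matrix has two connected components: the simple roots {alpha_1, alpha_3, alpha_4, alpha_6, alpha_7} form a chain of 5 nodes with a double edge at one end; the terminal node there is the unique short simple root (B_5), and {alpha_2, alpha_5, alpha_8, alpha_9, alpha_10} form a chain of 5 nodes with a double edge at one end; the terminal node there is the unique long simple root (C_5). A semisimple Lie algebra decomposes uniquely as the direct sum of simple ideals, one per connected component of its Dynkin diagram, so g ≅ B_5 ⊕ C_5 (dimension 55 + 55 = 110).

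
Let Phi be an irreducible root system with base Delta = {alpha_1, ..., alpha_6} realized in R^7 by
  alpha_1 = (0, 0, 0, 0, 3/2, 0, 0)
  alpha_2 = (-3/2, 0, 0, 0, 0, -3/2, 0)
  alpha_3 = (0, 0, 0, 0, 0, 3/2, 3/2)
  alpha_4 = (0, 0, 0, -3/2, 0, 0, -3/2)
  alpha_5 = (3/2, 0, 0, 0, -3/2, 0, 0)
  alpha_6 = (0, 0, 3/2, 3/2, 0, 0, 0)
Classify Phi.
B6

Compute the Cartan integers a_ij = 2(alpha_i, alpha_j)/(alpha_j, alpha_j); the resulting 6x6 Cartan matrix is
[[2, 0, 0, 0, -1, 0], [0, 2, -1, 0, -1, 0], [0, -1, 2, -1, 0, 0], [0, 0, -1, 2, 0, -1], [-2, -1, 0, 0, 2, 0], [0, 0, 0, -1, 0, 2]].
The roots have two lengths (squared-length ratio 2:1); the short ones are alpha_{1}. The associated Dynkin diagram is a chain of 6 nodes with a double edge at one end; the terminal node there is the unique short simple root (B_6), so the type is B_6 (the algebra so(13)).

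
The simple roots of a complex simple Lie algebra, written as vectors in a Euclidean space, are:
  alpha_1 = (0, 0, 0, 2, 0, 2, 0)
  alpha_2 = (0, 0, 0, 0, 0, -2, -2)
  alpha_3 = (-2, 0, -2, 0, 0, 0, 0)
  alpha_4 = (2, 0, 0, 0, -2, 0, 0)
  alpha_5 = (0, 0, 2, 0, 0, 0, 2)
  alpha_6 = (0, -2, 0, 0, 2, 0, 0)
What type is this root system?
type A_6

Compute the Cartan integers a_ij = 2(alpha_i, alpha_j)/(alpha_j, alpha_j); the resulting 6x6 Cartan matrix is
[[2, -1, 0, 0, 0, 0], [-1, 2, 0, 0, -1, 0], [0, 0, 2, -1, -1, 0], [0, 0, -1, 2, 0, -1], [0, -1, -1, 0, 2, 0], [0, 0, 0, -1, 0, 2]].
All simple roots have the same length, so the diagram is simply laced. The associated Dynkin diagram is a chain of 6 nodes with single edges (A_6), so the type is A_6 (the algebra sl(7)).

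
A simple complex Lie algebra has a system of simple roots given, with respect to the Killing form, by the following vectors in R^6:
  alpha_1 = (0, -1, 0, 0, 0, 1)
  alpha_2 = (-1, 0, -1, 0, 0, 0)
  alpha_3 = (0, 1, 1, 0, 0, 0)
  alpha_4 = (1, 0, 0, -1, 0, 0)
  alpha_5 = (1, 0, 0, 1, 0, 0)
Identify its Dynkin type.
D_5 (so(10))

Compute the Cartan integers a_ij = 2(alpha_i, alpha_j)/(alpha_j, alpha_j); the resulting 5x5 Cartan matrix is
[[2, 0, -1, 0, 0], [0, 2, -1, -1, -1], [-1, -1, 2, 0, 0], [0, -1, 0, 2, 0], [0, -1, 0, 0, 2]].
All simple roots have the same length, so the diagram is simply laced. The associated Dynkin diagram is a chain of 3 nodes with a fork of two nodes at one end (D_5), so the type is D_5 (the algebra so(10)).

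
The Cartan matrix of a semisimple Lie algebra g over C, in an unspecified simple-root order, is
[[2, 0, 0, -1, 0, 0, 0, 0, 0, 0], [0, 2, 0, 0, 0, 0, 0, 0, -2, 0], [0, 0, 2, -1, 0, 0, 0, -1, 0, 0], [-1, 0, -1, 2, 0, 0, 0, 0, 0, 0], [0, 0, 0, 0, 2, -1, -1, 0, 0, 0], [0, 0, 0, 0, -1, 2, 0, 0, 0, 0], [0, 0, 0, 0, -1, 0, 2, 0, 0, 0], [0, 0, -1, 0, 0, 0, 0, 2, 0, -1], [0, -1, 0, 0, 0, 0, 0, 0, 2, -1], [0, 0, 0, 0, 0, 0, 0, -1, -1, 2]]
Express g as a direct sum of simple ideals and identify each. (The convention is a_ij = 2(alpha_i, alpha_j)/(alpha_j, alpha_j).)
The diagram associated to this matrix has two connected components: the simple roots {alpha_5, alpha_6, alpha_7} form a chain of 3 nodes with single edges (A_3), and {alpha_1, alpha_2, alpha_3, alpha_4, alpha_8, alpha_9, alpha_10} form a chain of 7 nodes with a double edge at one end; the terminal node there is the unique long simple root (C_7). A semisimple Lie algebra decomposes uniquely as the direct sum of simple ideals, one per connected component of its Dynkin diagram, so g ≅ A_3 ⊕ C_7 (dimension 15 + 105 = 120).

A_3 (sl(4)) + C_7 (sp(14))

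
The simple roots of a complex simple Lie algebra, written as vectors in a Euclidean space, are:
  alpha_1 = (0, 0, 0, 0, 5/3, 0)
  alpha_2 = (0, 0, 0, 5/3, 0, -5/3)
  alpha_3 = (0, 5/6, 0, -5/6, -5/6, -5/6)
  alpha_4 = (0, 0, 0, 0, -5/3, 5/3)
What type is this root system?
Compute the Cartan integers a_ij = 2(alpha_i, alpha_j)/(alpha_j, alpha_j); the resulting 4x4 Cartan matrix is
[[2, 0, -1, -1], [0, 2, 0, -1], [-1, 0, 2, 0], [-2, -1, 0, 2]].
The roots have two lengths (squared-length ratio 2:1); the short ones are alpha_{1,3}. The associated Dynkin diagram is a chain of 4 nodes with a double edge between the middle two (F_4), so the type is F_4.

F_4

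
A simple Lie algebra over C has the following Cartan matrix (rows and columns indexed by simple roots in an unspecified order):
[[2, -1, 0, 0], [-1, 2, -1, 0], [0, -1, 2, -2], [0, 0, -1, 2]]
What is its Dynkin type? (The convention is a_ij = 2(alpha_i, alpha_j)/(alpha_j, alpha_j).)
The matrix has rank 4 with 2's on the diagonal. Reading the off-diagonal entries as Dynkin edges (a single edge where a_ij = a_ji = -1; a double or triple edge where a_ij * a_ji = 2 or 3), the diagram is a chain of 4 nodes with a double edge at one end; the terminal node there is the unique short simple root (B_4). One simple-root ordering that puts it in standard form is (alpha_1, alpha_2, alpha_3, alpha_4). So the algebra is type B_4, i.e. so(9).

B4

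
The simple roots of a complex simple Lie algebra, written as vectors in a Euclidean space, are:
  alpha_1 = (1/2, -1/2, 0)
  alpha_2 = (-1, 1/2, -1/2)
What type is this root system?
G_2

Compute the Cartan integers a_ij = 2(alpha_i, alpha_j)/(alpha_j, alpha_j); the resulting 2x2 Cartan matrix is
[[2, -1], [-3, 2]].
The roots have two lengths (squared-length ratio 3:1); the short ones are alpha_{1}. The associated Dynkin diagram is two nodes joined by a triple edge (G_2), so the type is G_2.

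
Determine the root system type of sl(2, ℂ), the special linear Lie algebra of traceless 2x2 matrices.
A_1

This is sl(2), which has dimension 2^2 - 1 = 3 and rank 2 - 1 = 1 (a Cartan subalgebra is the diagonal traceless matrices). In the classification of classical Lie algebras, the special linear algebra sl(n+1) has type A_n; here n = 1, so the Dynkin diagram is a chain of 1 nodes with single edges (A_1). Hence the type is A_1.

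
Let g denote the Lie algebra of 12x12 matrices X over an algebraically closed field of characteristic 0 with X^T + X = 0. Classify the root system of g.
D6

This is so(12) with 12 even, which has dimension 12(12-1)/2 = 66 and rank 12/2 = 6. In the classification of classical Lie algebras, the orthogonal algebra so(2n) in an even number of variables has type D_n; here n = 6, so the Dynkin diagram is a chain of 4 nodes with a fork of two nodes at one end (D_6). Hence the type is D_6.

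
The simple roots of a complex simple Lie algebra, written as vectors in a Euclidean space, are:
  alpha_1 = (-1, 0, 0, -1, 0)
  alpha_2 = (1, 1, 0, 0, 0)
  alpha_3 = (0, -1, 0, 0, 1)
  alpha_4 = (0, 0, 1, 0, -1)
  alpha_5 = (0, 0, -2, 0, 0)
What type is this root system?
C5

Compute the Cartan integers a_ij = 2(alpha_i, alpha_j)/(alpha_j, alpha_j); the resulting 5x5 Cartan matrix is
[[2, -1, 0, 0, 0], [-1, 2, -1, 0, 0], [0, -1, 2, -1, 0], [0, 0, -1, 2, -1], [0, 0, 0, -2, 2]].
The roots have two lengths (squared-length ratio 2:1); the short ones are alpha_{1,2,3,4}. The associated Dynkin diagram is a chain of 5 nodes with a double edge at one end; the terminal node there is the unique long simple root (C_5), so the type is C_5 (the algebra sp(10)).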